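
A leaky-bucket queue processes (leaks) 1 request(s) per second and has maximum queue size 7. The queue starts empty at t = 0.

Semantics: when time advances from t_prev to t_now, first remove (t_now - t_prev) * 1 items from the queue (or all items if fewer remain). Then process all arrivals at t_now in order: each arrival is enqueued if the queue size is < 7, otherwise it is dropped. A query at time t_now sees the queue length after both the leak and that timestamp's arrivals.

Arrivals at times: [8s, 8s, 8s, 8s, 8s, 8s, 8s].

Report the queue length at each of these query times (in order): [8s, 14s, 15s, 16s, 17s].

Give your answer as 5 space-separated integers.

Answer: 7 1 0 0 0

Derivation:
Queue lengths at query times:
  query t=8s: backlog = 7
  query t=14s: backlog = 1
  query t=15s: backlog = 0
  query t=16s: backlog = 0
  query t=17s: backlog = 0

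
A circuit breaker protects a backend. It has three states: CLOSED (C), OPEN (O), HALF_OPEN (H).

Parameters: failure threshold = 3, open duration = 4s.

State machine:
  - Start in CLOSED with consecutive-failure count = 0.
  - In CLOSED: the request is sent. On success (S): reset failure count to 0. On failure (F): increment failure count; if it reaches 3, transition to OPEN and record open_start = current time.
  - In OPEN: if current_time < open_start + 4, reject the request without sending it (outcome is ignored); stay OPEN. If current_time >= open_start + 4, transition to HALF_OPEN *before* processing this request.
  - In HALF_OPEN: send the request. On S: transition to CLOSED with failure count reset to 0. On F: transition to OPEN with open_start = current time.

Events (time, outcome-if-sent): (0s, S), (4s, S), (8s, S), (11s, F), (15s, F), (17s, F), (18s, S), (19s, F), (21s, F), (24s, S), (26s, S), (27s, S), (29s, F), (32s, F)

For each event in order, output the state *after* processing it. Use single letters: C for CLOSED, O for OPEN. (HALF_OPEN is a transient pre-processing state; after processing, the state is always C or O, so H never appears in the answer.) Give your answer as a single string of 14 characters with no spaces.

Answer: CCCCCOOOOOCCCC

Derivation:
State after each event:
  event#1 t=0s outcome=S: state=CLOSED
  event#2 t=4s outcome=S: state=CLOSED
  event#3 t=8s outcome=S: state=CLOSED
  event#4 t=11s outcome=F: state=CLOSED
  event#5 t=15s outcome=F: state=CLOSED
  event#6 t=17s outcome=F: state=OPEN
  event#7 t=18s outcome=S: state=OPEN
  event#8 t=19s outcome=F: state=OPEN
  event#9 t=21s outcome=F: state=OPEN
  event#10 t=24s outcome=S: state=OPEN
  event#11 t=26s outcome=S: state=CLOSED
  event#12 t=27s outcome=S: state=CLOSED
  event#13 t=29s outcome=F: state=CLOSED
  event#14 t=32s outcome=F: state=CLOSED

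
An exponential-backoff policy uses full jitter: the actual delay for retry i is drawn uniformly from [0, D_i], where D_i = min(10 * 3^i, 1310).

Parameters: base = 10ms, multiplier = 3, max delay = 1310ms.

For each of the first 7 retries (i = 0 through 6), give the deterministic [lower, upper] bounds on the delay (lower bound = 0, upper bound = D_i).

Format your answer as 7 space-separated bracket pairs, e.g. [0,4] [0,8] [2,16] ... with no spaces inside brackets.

Answer: [0,10] [0,30] [0,90] [0,270] [0,810] [0,1310] [0,1310]

Derivation:
Computing bounds per retry:
  i=0: D_i=min(10*3^0,1310)=10, bounds=[0,10]
  i=1: D_i=min(10*3^1,1310)=30, bounds=[0,30]
  i=2: D_i=min(10*3^2,1310)=90, bounds=[0,90]
  i=3: D_i=min(10*3^3,1310)=270, bounds=[0,270]
  i=4: D_i=min(10*3^4,1310)=810, bounds=[0,810]
  i=5: D_i=min(10*3^5,1310)=1310, bounds=[0,1310]
  i=6: D_i=min(10*3^6,1310)=1310, bounds=[0,1310]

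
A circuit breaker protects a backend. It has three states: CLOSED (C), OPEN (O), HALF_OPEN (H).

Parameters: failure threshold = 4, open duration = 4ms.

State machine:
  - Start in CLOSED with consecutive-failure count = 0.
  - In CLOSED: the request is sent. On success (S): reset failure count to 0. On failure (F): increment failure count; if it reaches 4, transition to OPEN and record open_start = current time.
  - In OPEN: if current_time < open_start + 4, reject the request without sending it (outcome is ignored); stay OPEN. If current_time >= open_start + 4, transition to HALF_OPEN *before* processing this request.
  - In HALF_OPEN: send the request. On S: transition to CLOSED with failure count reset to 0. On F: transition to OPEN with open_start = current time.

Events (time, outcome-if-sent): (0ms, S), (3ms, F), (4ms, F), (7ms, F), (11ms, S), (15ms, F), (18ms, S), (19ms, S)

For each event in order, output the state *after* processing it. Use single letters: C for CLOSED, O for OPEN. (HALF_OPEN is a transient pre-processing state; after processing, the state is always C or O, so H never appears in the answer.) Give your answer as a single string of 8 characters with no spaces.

Answer: CCCCCCCC

Derivation:
State after each event:
  event#1 t=0ms outcome=S: state=CLOSED
  event#2 t=3ms outcome=F: state=CLOSED
  event#3 t=4ms outcome=F: state=CLOSED
  event#4 t=7ms outcome=F: state=CLOSED
  event#5 t=11ms outcome=S: state=CLOSED
  event#6 t=15ms outcome=F: state=CLOSED
  event#7 t=18ms outcome=S: state=CLOSED
  event#8 t=19ms outcome=S: state=CLOSED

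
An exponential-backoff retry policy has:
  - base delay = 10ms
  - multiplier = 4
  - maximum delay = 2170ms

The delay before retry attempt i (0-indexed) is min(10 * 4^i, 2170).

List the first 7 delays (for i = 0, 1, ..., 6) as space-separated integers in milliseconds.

Answer: 10 40 160 640 2170 2170 2170

Derivation:
Computing each delay:
  i=0: min(10*4^0, 2170) = 10
  i=1: min(10*4^1, 2170) = 40
  i=2: min(10*4^2, 2170) = 160
  i=3: min(10*4^3, 2170) = 640
  i=4: min(10*4^4, 2170) = 2170
  i=5: min(10*4^5, 2170) = 2170
  i=6: min(10*4^6, 2170) = 2170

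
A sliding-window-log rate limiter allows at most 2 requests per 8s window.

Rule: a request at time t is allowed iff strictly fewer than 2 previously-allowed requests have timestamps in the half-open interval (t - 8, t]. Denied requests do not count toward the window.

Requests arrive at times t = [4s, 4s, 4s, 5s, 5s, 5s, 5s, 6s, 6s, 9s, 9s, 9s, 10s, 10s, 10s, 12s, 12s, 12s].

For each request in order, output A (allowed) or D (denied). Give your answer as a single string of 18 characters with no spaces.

Answer: AADDDDDDDDDDDDDAAD

Derivation:
Tracking allowed requests in the window:
  req#1 t=4s: ALLOW
  req#2 t=4s: ALLOW
  req#3 t=4s: DENY
  req#4 t=5s: DENY
  req#5 t=5s: DENY
  req#6 t=5s: DENY
  req#7 t=5s: DENY
  req#8 t=6s: DENY
  req#9 t=6s: DENY
  req#10 t=9s: DENY
  req#11 t=9s: DENY
  req#12 t=9s: DENY
  req#13 t=10s: DENY
  req#14 t=10s: DENY
  req#15 t=10s: DENY
  req#16 t=12s: ALLOW
  req#17 t=12s: ALLOW
  req#18 t=12s: DENY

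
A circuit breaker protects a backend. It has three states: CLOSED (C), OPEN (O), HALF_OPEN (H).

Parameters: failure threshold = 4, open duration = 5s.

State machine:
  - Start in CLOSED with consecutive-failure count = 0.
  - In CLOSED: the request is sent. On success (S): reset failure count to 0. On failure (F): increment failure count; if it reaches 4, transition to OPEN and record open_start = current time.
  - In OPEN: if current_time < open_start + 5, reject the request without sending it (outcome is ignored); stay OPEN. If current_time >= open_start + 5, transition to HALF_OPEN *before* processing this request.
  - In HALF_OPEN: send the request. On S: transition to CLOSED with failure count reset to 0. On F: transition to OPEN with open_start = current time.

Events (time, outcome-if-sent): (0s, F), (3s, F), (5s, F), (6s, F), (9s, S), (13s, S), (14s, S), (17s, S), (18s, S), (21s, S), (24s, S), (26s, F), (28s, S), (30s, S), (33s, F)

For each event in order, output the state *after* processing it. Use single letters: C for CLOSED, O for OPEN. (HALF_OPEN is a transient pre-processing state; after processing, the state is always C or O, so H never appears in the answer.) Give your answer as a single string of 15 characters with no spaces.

State after each event:
  event#1 t=0s outcome=F: state=CLOSED
  event#2 t=3s outcome=F: state=CLOSED
  event#3 t=5s outcome=F: state=CLOSED
  event#4 t=6s outcome=F: state=OPEN
  event#5 t=9s outcome=S: state=OPEN
  event#6 t=13s outcome=S: state=CLOSED
  event#7 t=14s outcome=S: state=CLOSED
  event#8 t=17s outcome=S: state=CLOSED
  event#9 t=18s outcome=S: state=CLOSED
  event#10 t=21s outcome=S: state=CLOSED
  event#11 t=24s outcome=S: state=CLOSED
  event#12 t=26s outcome=F: state=CLOSED
  event#13 t=28s outcome=S: state=CLOSED
  event#14 t=30s outcome=S: state=CLOSED
  event#15 t=33s outcome=F: state=CLOSED

Answer: CCCOOCCCCCCCCCC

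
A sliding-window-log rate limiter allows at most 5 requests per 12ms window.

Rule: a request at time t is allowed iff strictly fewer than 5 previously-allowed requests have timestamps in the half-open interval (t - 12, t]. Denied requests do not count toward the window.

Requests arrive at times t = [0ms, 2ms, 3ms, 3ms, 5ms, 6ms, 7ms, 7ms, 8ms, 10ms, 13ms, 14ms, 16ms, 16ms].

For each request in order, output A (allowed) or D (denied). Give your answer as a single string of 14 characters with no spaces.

Answer: AAAAADDDDDAAAA

Derivation:
Tracking allowed requests in the window:
  req#1 t=0ms: ALLOW
  req#2 t=2ms: ALLOW
  req#3 t=3ms: ALLOW
  req#4 t=3ms: ALLOW
  req#5 t=5ms: ALLOW
  req#6 t=6ms: DENY
  req#7 t=7ms: DENY
  req#8 t=7ms: DENY
  req#9 t=8ms: DENY
  req#10 t=10ms: DENY
  req#11 t=13ms: ALLOW
  req#12 t=14ms: ALLOW
  req#13 t=16ms: ALLOW
  req#14 t=16ms: ALLOW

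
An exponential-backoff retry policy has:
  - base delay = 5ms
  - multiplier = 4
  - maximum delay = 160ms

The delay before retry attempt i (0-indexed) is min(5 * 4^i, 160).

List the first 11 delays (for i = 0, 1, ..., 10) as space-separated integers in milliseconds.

Answer: 5 20 80 160 160 160 160 160 160 160 160

Derivation:
Computing each delay:
  i=0: min(5*4^0, 160) = 5
  i=1: min(5*4^1, 160) = 20
  i=2: min(5*4^2, 160) = 80
  i=3: min(5*4^3, 160) = 160
  i=4: min(5*4^4, 160) = 160
  i=5: min(5*4^5, 160) = 160
  i=6: min(5*4^6, 160) = 160
  i=7: min(5*4^7, 160) = 160
  i=8: min(5*4^8, 160) = 160
  i=9: min(5*4^9, 160) = 160
  i=10: min(5*4^10, 160) = 160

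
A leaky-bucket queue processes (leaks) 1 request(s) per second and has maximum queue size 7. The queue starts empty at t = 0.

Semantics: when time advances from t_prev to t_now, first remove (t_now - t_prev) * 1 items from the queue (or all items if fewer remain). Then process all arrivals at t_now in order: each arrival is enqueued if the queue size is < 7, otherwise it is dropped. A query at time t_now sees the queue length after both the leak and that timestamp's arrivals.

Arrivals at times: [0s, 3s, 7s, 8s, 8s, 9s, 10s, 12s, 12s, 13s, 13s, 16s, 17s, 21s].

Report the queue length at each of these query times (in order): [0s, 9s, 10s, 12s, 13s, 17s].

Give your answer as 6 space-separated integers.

Answer: 1 2 2 2 3 1

Derivation:
Queue lengths at query times:
  query t=0s: backlog = 1
  query t=9s: backlog = 2
  query t=10s: backlog = 2
  query t=12s: backlog = 2
  query t=13s: backlog = 3
  query t=17s: backlog = 1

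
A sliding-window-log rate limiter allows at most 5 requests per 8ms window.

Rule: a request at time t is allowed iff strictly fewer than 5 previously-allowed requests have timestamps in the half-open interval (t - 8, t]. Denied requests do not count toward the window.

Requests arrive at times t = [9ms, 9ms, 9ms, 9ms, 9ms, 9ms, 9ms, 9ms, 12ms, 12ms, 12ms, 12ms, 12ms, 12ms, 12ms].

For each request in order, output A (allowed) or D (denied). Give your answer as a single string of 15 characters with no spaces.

Tracking allowed requests in the window:
  req#1 t=9ms: ALLOW
  req#2 t=9ms: ALLOW
  req#3 t=9ms: ALLOW
  req#4 t=9ms: ALLOW
  req#5 t=9ms: ALLOW
  req#6 t=9ms: DENY
  req#7 t=9ms: DENY
  req#8 t=9ms: DENY
  req#9 t=12ms: DENY
  req#10 t=12ms: DENY
  req#11 t=12ms: DENY
  req#12 t=12ms: DENY
  req#13 t=12ms: DENY
  req#14 t=12ms: DENY
  req#15 t=12ms: DENY

Answer: AAAAADDDDDDDDDD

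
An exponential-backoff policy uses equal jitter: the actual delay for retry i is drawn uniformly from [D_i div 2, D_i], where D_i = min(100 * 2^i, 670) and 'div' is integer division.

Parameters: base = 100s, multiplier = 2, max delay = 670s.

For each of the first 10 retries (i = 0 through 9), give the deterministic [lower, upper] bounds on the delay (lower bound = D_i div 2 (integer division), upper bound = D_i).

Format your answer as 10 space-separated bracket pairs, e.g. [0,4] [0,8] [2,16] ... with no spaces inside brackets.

Computing bounds per retry:
  i=0: D_i=min(100*2^0,670)=100, bounds=[50,100]
  i=1: D_i=min(100*2^1,670)=200, bounds=[100,200]
  i=2: D_i=min(100*2^2,670)=400, bounds=[200,400]
  i=3: D_i=min(100*2^3,670)=670, bounds=[335,670]
  i=4: D_i=min(100*2^4,670)=670, bounds=[335,670]
  i=5: D_i=min(100*2^5,670)=670, bounds=[335,670]
  i=6: D_i=min(100*2^6,670)=670, bounds=[335,670]
  i=7: D_i=min(100*2^7,670)=670, bounds=[335,670]
  i=8: D_i=min(100*2^8,670)=670, bounds=[335,670]
  i=9: D_i=min(100*2^9,670)=670, bounds=[335,670]

Answer: [50,100] [100,200] [200,400] [335,670] [335,670] [335,670] [335,670] [335,670] [335,670] [335,670]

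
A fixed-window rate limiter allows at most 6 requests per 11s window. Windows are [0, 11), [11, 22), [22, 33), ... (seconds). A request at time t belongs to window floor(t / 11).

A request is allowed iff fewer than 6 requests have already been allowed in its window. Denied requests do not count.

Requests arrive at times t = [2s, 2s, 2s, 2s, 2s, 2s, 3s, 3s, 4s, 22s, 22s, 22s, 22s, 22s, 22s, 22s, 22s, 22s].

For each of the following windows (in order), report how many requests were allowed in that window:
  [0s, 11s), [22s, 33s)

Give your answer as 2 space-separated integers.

Answer: 6 6

Derivation:
Processing requests:
  req#1 t=2s (window 0): ALLOW
  req#2 t=2s (window 0): ALLOW
  req#3 t=2s (window 0): ALLOW
  req#4 t=2s (window 0): ALLOW
  req#5 t=2s (window 0): ALLOW
  req#6 t=2s (window 0): ALLOW
  req#7 t=3s (window 0): DENY
  req#8 t=3s (window 0): DENY
  req#9 t=4s (window 0): DENY
  req#10 t=22s (window 2): ALLOW
  req#11 t=22s (window 2): ALLOW
  req#12 t=22s (window 2): ALLOW
  req#13 t=22s (window 2): ALLOW
  req#14 t=22s (window 2): ALLOW
  req#15 t=22s (window 2): ALLOW
  req#16 t=22s (window 2): DENY
  req#17 t=22s (window 2): DENY
  req#18 t=22s (window 2): DENY

Allowed counts by window: 6 6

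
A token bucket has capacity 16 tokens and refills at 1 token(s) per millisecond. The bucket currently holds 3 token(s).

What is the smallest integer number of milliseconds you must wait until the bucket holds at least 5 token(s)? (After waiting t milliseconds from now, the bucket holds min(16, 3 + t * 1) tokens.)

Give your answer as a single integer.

Need 3 + t * 1 >= 5, so t >= 2/1.
Smallest integer t = ceil(2/1) = 2.

Answer: 2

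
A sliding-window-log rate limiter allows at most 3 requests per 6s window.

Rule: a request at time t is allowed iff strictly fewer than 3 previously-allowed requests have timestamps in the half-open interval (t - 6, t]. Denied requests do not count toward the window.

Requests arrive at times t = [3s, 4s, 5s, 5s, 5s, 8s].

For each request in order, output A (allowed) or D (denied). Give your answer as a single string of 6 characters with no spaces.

Answer: AAADDD

Derivation:
Tracking allowed requests in the window:
  req#1 t=3s: ALLOW
  req#2 t=4s: ALLOW
  req#3 t=5s: ALLOW
  req#4 t=5s: DENY
  req#5 t=5s: DENY
  req#6 t=8s: DENY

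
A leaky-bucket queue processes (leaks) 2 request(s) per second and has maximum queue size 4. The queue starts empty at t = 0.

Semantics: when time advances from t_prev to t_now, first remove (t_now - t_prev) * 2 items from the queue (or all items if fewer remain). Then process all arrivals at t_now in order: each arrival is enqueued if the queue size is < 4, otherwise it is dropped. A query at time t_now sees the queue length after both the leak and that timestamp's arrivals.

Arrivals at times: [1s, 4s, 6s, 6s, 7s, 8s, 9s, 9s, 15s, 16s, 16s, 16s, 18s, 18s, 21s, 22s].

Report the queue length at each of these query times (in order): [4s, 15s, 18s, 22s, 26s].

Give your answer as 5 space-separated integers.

Queue lengths at query times:
  query t=4s: backlog = 1
  query t=15s: backlog = 1
  query t=18s: backlog = 2
  query t=22s: backlog = 1
  query t=26s: backlog = 0

Answer: 1 1 2 1 0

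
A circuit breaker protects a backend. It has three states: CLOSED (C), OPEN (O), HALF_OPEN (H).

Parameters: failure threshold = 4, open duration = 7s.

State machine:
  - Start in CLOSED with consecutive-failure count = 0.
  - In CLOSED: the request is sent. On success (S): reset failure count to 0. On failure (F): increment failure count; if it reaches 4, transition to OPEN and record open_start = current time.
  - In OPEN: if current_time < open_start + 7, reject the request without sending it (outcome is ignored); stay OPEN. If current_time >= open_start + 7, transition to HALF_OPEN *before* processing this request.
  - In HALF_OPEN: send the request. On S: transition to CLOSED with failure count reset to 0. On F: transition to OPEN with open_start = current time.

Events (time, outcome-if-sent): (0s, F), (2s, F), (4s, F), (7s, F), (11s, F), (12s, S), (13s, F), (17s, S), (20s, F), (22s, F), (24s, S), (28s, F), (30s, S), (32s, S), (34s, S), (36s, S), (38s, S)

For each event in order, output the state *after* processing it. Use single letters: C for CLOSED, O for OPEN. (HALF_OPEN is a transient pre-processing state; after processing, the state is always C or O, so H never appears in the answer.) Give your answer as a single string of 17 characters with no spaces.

State after each event:
  event#1 t=0s outcome=F: state=CLOSED
  event#2 t=2s outcome=F: state=CLOSED
  event#3 t=4s outcome=F: state=CLOSED
  event#4 t=7s outcome=F: state=OPEN
  event#5 t=11s outcome=F: state=OPEN
  event#6 t=12s outcome=S: state=OPEN
  event#7 t=13s outcome=F: state=OPEN
  event#8 t=17s outcome=S: state=CLOSED
  event#9 t=20s outcome=F: state=CLOSED
  event#10 t=22s outcome=F: state=CLOSED
  event#11 t=24s outcome=S: state=CLOSED
  event#12 t=28s outcome=F: state=CLOSED
  event#13 t=30s outcome=S: state=CLOSED
  event#14 t=32s outcome=S: state=CLOSED
  event#15 t=34s outcome=S: state=CLOSED
  event#16 t=36s outcome=S: state=CLOSED
  event#17 t=38s outcome=S: state=CLOSED

Answer: CCCOOOOCCCCCCCCCC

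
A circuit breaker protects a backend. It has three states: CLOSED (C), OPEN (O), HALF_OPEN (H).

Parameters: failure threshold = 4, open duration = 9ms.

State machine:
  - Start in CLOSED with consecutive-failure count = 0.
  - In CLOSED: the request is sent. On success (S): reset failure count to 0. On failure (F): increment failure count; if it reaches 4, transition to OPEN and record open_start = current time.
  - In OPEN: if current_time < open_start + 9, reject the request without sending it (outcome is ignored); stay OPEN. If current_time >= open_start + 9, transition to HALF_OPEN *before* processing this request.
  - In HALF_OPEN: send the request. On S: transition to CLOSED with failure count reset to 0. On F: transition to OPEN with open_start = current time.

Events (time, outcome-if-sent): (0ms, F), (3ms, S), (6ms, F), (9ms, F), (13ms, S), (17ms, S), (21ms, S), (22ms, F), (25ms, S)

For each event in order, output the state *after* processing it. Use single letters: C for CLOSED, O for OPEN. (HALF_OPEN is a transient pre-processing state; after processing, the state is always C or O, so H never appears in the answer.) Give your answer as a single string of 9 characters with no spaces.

State after each event:
  event#1 t=0ms outcome=F: state=CLOSED
  event#2 t=3ms outcome=S: state=CLOSED
  event#3 t=6ms outcome=F: state=CLOSED
  event#4 t=9ms outcome=F: state=CLOSED
  event#5 t=13ms outcome=S: state=CLOSED
  event#6 t=17ms outcome=S: state=CLOSED
  event#7 t=21ms outcome=S: state=CLOSED
  event#8 t=22ms outcome=F: state=CLOSED
  event#9 t=25ms outcome=S: state=CLOSED

Answer: CCCCCCCCC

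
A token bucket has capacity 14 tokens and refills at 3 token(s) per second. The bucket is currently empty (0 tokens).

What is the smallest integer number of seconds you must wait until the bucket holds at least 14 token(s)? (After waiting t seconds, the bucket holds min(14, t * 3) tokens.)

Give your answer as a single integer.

Answer: 5

Derivation:
Need t * 3 >= 14, so t >= 14/3.
Smallest integer t = ceil(14/3) = 5.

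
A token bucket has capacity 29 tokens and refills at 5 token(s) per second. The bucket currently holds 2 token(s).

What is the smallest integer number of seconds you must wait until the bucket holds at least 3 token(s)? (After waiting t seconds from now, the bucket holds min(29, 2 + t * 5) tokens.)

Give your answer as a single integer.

Need 2 + t * 5 >= 3, so t >= 1/5.
Smallest integer t = ceil(1/5) = 1.

Answer: 1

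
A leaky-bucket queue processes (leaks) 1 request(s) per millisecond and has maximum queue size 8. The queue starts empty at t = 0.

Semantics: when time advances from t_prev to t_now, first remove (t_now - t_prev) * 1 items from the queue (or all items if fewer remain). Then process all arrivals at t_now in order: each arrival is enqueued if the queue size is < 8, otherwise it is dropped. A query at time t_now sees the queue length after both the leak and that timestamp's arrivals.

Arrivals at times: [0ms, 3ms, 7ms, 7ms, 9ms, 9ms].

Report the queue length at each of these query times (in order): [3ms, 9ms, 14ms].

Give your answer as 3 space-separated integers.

Queue lengths at query times:
  query t=3ms: backlog = 1
  query t=9ms: backlog = 2
  query t=14ms: backlog = 0

Answer: 1 2 0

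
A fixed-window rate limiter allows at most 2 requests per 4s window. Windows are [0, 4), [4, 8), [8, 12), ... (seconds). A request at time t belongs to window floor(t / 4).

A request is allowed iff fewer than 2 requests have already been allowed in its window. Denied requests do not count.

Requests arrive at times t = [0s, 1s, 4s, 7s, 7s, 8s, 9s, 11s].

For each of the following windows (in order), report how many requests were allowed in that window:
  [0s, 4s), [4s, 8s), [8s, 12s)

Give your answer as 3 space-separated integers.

Answer: 2 2 2

Derivation:
Processing requests:
  req#1 t=0s (window 0): ALLOW
  req#2 t=1s (window 0): ALLOW
  req#3 t=4s (window 1): ALLOW
  req#4 t=7s (window 1): ALLOW
  req#5 t=7s (window 1): DENY
  req#6 t=8s (window 2): ALLOW
  req#7 t=9s (window 2): ALLOW
  req#8 t=11s (window 2): DENY

Allowed counts by window: 2 2 2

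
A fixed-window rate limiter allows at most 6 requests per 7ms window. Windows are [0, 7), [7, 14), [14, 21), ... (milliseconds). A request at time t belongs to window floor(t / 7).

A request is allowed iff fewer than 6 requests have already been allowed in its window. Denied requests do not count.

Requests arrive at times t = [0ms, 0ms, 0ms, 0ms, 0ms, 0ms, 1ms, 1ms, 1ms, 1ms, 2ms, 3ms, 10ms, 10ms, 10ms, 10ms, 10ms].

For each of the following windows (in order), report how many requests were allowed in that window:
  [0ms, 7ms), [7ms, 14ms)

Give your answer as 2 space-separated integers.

Processing requests:
  req#1 t=0ms (window 0): ALLOW
  req#2 t=0ms (window 0): ALLOW
  req#3 t=0ms (window 0): ALLOW
  req#4 t=0ms (window 0): ALLOW
  req#5 t=0ms (window 0): ALLOW
  req#6 t=0ms (window 0): ALLOW
  req#7 t=1ms (window 0): DENY
  req#8 t=1ms (window 0): DENY
  req#9 t=1ms (window 0): DENY
  req#10 t=1ms (window 0): DENY
  req#11 t=2ms (window 0): DENY
  req#12 t=3ms (window 0): DENY
  req#13 t=10ms (window 1): ALLOW
  req#14 t=10ms (window 1): ALLOW
  req#15 t=10ms (window 1): ALLOW
  req#16 t=10ms (window 1): ALLOW
  req#17 t=10ms (window 1): ALLOW

Allowed counts by window: 6 5

Answer: 6 5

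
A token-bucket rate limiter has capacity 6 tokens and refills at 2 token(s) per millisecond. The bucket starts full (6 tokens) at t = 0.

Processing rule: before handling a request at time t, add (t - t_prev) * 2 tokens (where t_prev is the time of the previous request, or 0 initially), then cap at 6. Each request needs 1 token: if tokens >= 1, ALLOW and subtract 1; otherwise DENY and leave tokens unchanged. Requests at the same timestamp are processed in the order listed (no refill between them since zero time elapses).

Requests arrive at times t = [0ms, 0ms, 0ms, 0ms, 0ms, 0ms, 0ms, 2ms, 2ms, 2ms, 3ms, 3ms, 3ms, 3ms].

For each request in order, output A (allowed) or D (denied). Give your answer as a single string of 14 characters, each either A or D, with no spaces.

Simulating step by step:
  req#1 t=0ms: ALLOW
  req#2 t=0ms: ALLOW
  req#3 t=0ms: ALLOW
  req#4 t=0ms: ALLOW
  req#5 t=0ms: ALLOW
  req#6 t=0ms: ALLOW
  req#7 t=0ms: DENY
  req#8 t=2ms: ALLOW
  req#9 t=2ms: ALLOW
  req#10 t=2ms: ALLOW
  req#11 t=3ms: ALLOW
  req#12 t=3ms: ALLOW
  req#13 t=3ms: ALLOW
  req#14 t=3ms: DENY

Answer: AAAAAADAAAAAAD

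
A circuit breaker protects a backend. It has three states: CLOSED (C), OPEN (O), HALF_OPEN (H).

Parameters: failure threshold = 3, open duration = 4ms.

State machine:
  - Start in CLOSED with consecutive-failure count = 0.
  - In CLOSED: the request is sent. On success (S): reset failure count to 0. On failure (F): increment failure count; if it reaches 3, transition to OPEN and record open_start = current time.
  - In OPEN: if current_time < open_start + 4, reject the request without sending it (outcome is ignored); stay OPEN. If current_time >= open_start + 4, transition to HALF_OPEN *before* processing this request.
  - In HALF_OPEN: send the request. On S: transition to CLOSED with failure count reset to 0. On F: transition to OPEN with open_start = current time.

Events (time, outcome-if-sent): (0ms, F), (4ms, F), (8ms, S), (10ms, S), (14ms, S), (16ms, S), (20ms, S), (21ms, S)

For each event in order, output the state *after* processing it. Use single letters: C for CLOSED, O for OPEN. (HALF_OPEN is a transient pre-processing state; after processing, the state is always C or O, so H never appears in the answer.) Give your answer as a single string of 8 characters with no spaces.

Answer: CCCCCCCC

Derivation:
State after each event:
  event#1 t=0ms outcome=F: state=CLOSED
  event#2 t=4ms outcome=F: state=CLOSED
  event#3 t=8ms outcome=S: state=CLOSED
  event#4 t=10ms outcome=S: state=CLOSED
  event#5 t=14ms outcome=S: state=CLOSED
  event#6 t=16ms outcome=S: state=CLOSED
  event#7 t=20ms outcome=S: state=CLOSED
  event#8 t=21ms outcome=S: state=CLOSED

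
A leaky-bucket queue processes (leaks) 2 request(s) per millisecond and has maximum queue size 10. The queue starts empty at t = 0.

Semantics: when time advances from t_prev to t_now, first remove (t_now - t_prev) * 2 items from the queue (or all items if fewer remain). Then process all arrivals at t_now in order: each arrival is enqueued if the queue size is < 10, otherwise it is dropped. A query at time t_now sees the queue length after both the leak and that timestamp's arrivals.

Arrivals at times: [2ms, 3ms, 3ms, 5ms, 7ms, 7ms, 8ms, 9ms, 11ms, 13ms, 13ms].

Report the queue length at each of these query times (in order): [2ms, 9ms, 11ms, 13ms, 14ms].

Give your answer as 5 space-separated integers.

Answer: 1 1 1 2 0

Derivation:
Queue lengths at query times:
  query t=2ms: backlog = 1
  query t=9ms: backlog = 1
  query t=11ms: backlog = 1
  query t=13ms: backlog = 2
  query t=14ms: backlog = 0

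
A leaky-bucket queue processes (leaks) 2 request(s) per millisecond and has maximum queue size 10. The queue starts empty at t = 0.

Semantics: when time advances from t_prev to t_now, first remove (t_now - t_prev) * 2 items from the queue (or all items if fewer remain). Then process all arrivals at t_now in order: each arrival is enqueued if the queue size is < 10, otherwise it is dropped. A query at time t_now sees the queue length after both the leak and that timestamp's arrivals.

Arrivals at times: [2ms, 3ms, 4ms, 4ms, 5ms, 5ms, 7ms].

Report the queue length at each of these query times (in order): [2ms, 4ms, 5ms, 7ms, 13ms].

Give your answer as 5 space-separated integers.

Queue lengths at query times:
  query t=2ms: backlog = 1
  query t=4ms: backlog = 2
  query t=5ms: backlog = 2
  query t=7ms: backlog = 1
  query t=13ms: backlog = 0

Answer: 1 2 2 1 0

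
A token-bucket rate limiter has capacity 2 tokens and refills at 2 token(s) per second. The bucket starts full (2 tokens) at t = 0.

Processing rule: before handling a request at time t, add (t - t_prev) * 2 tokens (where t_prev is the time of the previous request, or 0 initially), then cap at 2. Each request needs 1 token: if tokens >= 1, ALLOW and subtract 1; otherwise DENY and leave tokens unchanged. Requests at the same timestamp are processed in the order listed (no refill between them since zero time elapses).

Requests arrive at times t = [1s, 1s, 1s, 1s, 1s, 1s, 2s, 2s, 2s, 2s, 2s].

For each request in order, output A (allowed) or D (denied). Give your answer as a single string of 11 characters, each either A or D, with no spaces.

Simulating step by step:
  req#1 t=1s: ALLOW
  req#2 t=1s: ALLOW
  req#3 t=1s: DENY
  req#4 t=1s: DENY
  req#5 t=1s: DENY
  req#6 t=1s: DENY
  req#7 t=2s: ALLOW
  req#8 t=2s: ALLOW
  req#9 t=2s: DENY
  req#10 t=2s: DENY
  req#11 t=2s: DENY

Answer: AADDDDAADDD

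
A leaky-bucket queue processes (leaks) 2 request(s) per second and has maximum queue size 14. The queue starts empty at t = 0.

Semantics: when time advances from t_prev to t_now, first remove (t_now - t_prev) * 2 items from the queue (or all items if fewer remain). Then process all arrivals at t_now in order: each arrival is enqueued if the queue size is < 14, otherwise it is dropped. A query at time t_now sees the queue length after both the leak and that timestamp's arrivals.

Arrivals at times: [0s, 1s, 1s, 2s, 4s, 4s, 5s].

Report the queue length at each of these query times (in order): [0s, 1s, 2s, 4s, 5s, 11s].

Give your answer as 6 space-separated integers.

Queue lengths at query times:
  query t=0s: backlog = 1
  query t=1s: backlog = 2
  query t=2s: backlog = 1
  query t=4s: backlog = 2
  query t=5s: backlog = 1
  query t=11s: backlog = 0

Answer: 1 2 1 2 1 0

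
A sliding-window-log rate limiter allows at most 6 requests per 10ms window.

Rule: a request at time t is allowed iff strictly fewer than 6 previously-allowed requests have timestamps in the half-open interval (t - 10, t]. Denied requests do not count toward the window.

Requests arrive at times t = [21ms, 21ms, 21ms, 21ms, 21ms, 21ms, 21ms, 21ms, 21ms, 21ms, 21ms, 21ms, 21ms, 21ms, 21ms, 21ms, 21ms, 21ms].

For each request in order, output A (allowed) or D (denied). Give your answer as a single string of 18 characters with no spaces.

Tracking allowed requests in the window:
  req#1 t=21ms: ALLOW
  req#2 t=21ms: ALLOW
  req#3 t=21ms: ALLOW
  req#4 t=21ms: ALLOW
  req#5 t=21ms: ALLOW
  req#6 t=21ms: ALLOW
  req#7 t=21ms: DENY
  req#8 t=21ms: DENY
  req#9 t=21ms: DENY
  req#10 t=21ms: DENY
  req#11 t=21ms: DENY
  req#12 t=21ms: DENY
  req#13 t=21ms: DENY
  req#14 t=21ms: DENY
  req#15 t=21ms: DENY
  req#16 t=21ms: DENY
  req#17 t=21ms: DENY
  req#18 t=21ms: DENY

Answer: AAAAAADDDDDDDDDDDD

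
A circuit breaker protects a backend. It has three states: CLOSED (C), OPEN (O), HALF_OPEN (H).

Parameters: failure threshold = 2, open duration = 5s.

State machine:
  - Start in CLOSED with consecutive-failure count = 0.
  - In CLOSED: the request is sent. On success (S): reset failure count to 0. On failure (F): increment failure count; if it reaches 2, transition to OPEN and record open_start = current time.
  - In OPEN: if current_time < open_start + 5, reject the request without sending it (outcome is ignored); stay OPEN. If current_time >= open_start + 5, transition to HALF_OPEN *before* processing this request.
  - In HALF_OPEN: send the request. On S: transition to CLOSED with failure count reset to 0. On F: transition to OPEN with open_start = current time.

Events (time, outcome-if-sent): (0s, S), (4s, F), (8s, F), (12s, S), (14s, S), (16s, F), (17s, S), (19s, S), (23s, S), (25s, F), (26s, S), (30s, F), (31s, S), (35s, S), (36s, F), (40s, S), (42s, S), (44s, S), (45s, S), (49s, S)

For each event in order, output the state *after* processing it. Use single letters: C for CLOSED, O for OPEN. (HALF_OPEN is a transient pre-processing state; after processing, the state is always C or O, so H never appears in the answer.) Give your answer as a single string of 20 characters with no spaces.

State after each event:
  event#1 t=0s outcome=S: state=CLOSED
  event#2 t=4s outcome=F: state=CLOSED
  event#3 t=8s outcome=F: state=OPEN
  event#4 t=12s outcome=S: state=OPEN
  event#5 t=14s outcome=S: state=CLOSED
  event#6 t=16s outcome=F: state=CLOSED
  event#7 t=17s outcome=S: state=CLOSED
  event#8 t=19s outcome=S: state=CLOSED
  event#9 t=23s outcome=S: state=CLOSED
  event#10 t=25s outcome=F: state=CLOSED
  event#11 t=26s outcome=S: state=CLOSED
  event#12 t=30s outcome=F: state=CLOSED
  event#13 t=31s outcome=S: state=CLOSED
  event#14 t=35s outcome=S: state=CLOSED
  event#15 t=36s outcome=F: state=CLOSED
  event#16 t=40s outcome=S: state=CLOSED
  event#17 t=42s outcome=S: state=CLOSED
  event#18 t=44s outcome=S: state=CLOSED
  event#19 t=45s outcome=S: state=CLOSED
  event#20 t=49s outcome=S: state=CLOSED

Answer: CCOOCCCCCCCCCCCCCCCC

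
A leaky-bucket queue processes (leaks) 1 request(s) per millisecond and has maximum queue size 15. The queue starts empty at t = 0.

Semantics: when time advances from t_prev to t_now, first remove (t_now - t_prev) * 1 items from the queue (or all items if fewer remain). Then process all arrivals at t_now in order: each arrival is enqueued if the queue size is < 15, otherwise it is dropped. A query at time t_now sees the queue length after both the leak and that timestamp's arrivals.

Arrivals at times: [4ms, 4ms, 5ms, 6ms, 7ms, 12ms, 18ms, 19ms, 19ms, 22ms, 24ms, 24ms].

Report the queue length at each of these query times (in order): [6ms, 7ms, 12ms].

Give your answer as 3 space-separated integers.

Answer: 2 2 1

Derivation:
Queue lengths at query times:
  query t=6ms: backlog = 2
  query t=7ms: backlog = 2
  query t=12ms: backlog = 1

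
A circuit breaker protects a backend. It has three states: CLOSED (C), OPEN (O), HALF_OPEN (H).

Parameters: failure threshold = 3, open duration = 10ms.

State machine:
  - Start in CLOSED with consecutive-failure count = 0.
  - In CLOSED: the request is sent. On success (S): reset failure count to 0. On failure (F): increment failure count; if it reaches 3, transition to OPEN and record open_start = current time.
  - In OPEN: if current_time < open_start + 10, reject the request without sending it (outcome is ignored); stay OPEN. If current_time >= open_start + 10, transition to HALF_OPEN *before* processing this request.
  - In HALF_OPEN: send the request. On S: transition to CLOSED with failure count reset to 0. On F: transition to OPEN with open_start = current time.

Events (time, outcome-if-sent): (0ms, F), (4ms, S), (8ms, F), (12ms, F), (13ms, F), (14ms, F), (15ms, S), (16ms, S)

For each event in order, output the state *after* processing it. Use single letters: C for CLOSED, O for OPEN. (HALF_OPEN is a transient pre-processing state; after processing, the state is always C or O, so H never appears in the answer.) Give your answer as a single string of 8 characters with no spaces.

Answer: CCCCOOOO

Derivation:
State after each event:
  event#1 t=0ms outcome=F: state=CLOSED
  event#2 t=4ms outcome=S: state=CLOSED
  event#3 t=8ms outcome=F: state=CLOSED
  event#4 t=12ms outcome=F: state=CLOSED
  event#5 t=13ms outcome=F: state=OPEN
  event#6 t=14ms outcome=F: state=OPEN
  event#7 t=15ms outcome=S: state=OPEN
  event#8 t=16ms outcome=S: state=OPEN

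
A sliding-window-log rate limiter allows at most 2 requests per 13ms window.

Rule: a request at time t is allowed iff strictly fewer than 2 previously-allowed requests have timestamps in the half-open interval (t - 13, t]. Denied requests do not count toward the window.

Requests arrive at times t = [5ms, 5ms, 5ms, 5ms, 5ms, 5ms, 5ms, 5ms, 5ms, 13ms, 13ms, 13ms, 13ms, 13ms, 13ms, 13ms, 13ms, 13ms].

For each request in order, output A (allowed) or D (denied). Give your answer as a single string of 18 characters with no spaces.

Tracking allowed requests in the window:
  req#1 t=5ms: ALLOW
  req#2 t=5ms: ALLOW
  req#3 t=5ms: DENY
  req#4 t=5ms: DENY
  req#5 t=5ms: DENY
  req#6 t=5ms: DENY
  req#7 t=5ms: DENY
  req#8 t=5ms: DENY
  req#9 t=5ms: DENY
  req#10 t=13ms: DENY
  req#11 t=13ms: DENY
  req#12 t=13ms: DENY
  req#13 t=13ms: DENY
  req#14 t=13ms: DENY
  req#15 t=13ms: DENY
  req#16 t=13ms: DENY
  req#17 t=13ms: DENY
  req#18 t=13ms: DENY

Answer: AADDDDDDDDDDDDDDDD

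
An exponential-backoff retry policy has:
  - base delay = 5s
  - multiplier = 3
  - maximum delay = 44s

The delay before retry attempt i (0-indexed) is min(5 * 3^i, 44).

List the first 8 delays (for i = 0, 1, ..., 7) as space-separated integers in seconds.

Answer: 5 15 44 44 44 44 44 44

Derivation:
Computing each delay:
  i=0: min(5*3^0, 44) = 5
  i=1: min(5*3^1, 44) = 15
  i=2: min(5*3^2, 44) = 44
  i=3: min(5*3^3, 44) = 44
  i=4: min(5*3^4, 44) = 44
  i=5: min(5*3^5, 44) = 44
  i=6: min(5*3^6, 44) = 44
  i=7: min(5*3^7, 44) = 44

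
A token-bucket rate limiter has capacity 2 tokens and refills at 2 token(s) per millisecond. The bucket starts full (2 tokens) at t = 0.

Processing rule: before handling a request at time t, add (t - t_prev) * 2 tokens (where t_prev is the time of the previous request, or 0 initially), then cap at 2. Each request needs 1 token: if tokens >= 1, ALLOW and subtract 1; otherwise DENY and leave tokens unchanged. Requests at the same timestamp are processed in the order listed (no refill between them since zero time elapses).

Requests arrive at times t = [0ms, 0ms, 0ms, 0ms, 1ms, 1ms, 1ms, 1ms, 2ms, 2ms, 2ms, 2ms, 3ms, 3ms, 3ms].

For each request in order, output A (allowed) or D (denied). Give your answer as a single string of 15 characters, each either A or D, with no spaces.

Answer: AADDAADDAADDAAD

Derivation:
Simulating step by step:
  req#1 t=0ms: ALLOW
  req#2 t=0ms: ALLOW
  req#3 t=0ms: DENY
  req#4 t=0ms: DENY
  req#5 t=1ms: ALLOW
  req#6 t=1ms: ALLOW
  req#7 t=1ms: DENY
  req#8 t=1ms: DENY
  req#9 t=2ms: ALLOW
  req#10 t=2ms: ALLOW
  req#11 t=2ms: DENY
  req#12 t=2ms: DENY
  req#13 t=3ms: ALLOW
  req#14 t=3ms: ALLOW
  req#15 t=3ms: DENY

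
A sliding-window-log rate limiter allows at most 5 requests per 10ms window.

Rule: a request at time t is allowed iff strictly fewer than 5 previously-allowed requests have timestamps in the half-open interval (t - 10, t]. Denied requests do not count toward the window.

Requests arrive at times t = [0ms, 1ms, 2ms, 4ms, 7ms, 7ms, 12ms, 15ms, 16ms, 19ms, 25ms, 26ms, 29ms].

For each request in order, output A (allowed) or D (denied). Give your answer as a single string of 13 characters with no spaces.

Answer: AAAAADAAAAAAA

Derivation:
Tracking allowed requests in the window:
  req#1 t=0ms: ALLOW
  req#2 t=1ms: ALLOW
  req#3 t=2ms: ALLOW
  req#4 t=4ms: ALLOW
  req#5 t=7ms: ALLOW
  req#6 t=7ms: DENY
  req#7 t=12ms: ALLOW
  req#8 t=15ms: ALLOW
  req#9 t=16ms: ALLOW
  req#10 t=19ms: ALLOW
  req#11 t=25ms: ALLOW
  req#12 t=26ms: ALLOW
  req#13 t=29ms: ALLOW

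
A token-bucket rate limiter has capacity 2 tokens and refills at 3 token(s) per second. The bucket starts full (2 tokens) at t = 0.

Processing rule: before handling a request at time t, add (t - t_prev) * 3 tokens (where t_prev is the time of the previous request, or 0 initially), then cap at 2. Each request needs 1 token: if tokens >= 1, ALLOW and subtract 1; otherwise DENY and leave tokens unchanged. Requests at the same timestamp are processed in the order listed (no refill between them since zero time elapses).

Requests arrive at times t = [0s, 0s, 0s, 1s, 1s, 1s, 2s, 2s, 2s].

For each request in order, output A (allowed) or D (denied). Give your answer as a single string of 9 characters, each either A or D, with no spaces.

Answer: AADAADAAD

Derivation:
Simulating step by step:
  req#1 t=0s: ALLOW
  req#2 t=0s: ALLOW
  req#3 t=0s: DENY
  req#4 t=1s: ALLOW
  req#5 t=1s: ALLOW
  req#6 t=1s: DENY
  req#7 t=2s: ALLOW
  req#8 t=2s: ALLOW
  req#9 t=2s: DENY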